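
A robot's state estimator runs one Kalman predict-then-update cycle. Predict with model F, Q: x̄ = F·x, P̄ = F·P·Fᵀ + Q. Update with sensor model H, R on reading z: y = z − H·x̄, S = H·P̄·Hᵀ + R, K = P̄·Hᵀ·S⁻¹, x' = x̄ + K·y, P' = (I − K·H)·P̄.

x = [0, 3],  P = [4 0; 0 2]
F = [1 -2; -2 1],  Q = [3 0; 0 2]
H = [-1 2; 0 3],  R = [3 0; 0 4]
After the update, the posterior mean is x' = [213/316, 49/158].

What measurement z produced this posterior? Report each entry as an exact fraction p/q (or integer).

z = [-2, 3]

x̄ = F·x = [-6, 3]
P̄ = F·P·Fᵀ + Q = [15 -12; -12 20]
S = H·P̄·Hᵀ + R = [146 156; 156 184]
K = P̄·Hᵀ·S⁻¹ = [-195/316 207/632; 13/158 81/316]
x' − x̄ = [2109/316, -425/158] = K·y
y = (KᵀK)⁻¹·Kᵀ·(x' − x̄) = [-14, -6]
z = y + H·x̄ = [-14, -6] + [12, 9] = [-2, 3]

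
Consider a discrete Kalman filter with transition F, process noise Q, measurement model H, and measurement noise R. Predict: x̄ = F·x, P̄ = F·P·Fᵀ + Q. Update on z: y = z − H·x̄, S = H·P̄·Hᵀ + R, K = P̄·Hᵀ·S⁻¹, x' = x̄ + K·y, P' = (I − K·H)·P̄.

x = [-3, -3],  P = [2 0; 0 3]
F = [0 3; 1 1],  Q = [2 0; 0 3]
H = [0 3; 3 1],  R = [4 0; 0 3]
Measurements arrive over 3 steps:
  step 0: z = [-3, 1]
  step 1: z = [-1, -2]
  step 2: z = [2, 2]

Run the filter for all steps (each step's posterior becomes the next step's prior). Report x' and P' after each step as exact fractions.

step 0: x̄ = F·x = [-9, -6]
step 0: P̄ = F·P·Fᵀ + Q = [29 9; 9 8]
step 0: y = z − H·x̄ = [15, 34]
step 0: S = H·P̄·Hᵀ + R = [76 105; 105 326]
step 0: K = P̄·Hᵀ·S⁻¹ = [-1278/13751 4461/13751; 4149/13751 140/13751]
step 0: x' = x̄ + K·y = [8745/13751, -15511/13751]
step 0: P' = (I − K·H)·P̄ = [5029/13751 -1704/13751; -1704/13751 5532/13751]
step 1: x̄ = F·x = [-46533/13751, -6766/13751]
step 1: P̄ = F·P·Fᵀ + Q = [77290/13751 11484/13751; 11484/13751 48406/13751]
step 1: y = z − H·x̄ = [6547/13751, 118863/13751]
step 1: S = H·P̄·Hᵀ + R = [490658/13751 248574/13751; 248574/13751 854173/13751]
step 1: K = P̄·Hᵀ·S⁻¹ = [-1129500/12992429 4030242/12992429; 3761361/12992429 165716/12992429]
step 1: x' = x̄ + K·y = [-9666561/12992429, -3169489/12992429]
step 1: P' = (I − K·H)·P̄ = [4532242/12992429 -1506000/12992429; -1506000/12992429 5015148/12992429]
step 2: x̄ = F·x = [-9508467/12992429, -12836050/12992429]
step 2: P̄ = F·P·Fᵀ + Q = [71121190/12992429 10527444/12992429; 10527444/12992429 45512677/12992429]
step 2: y = z − H·x̄ = [64493008/12992429, 67346309/12992429]
step 2: S = H·P̄·Hᵀ + R = [461583809/12992429 231285027/12992429; 231285027/12992429 787745338/12992429]
step 2: K = P̄·Hᵀ·S⁻¹ = [-2070729378/23869110997 7391993178/23869110997; 6906043215/23869110997 308380036/23869110997]
step 2: x' = x̄ + K·y = [10569019551/23869110997, 12297519986/23869110997]
step 2: P' = (I − K·H)·P̄ = [8312317346/23869110997 -2760972504/23869110997; -2760972504/23869110997 9208057620/23869110997]

step 0: x' = [8745/13751, -15511/13751], P' = [5029/13751 -1704/13751; -1704/13751 5532/13751]
step 1: x' = [-9666561/12992429, -3169489/12992429], P' = [4532242/12992429 -1506000/12992429; -1506000/12992429 5015148/12992429]
step 2: x' = [10569019551/23869110997, 12297519986/23869110997], P' = [8312317346/23869110997 -2760972504/23869110997; -2760972504/23869110997 9208057620/23869110997]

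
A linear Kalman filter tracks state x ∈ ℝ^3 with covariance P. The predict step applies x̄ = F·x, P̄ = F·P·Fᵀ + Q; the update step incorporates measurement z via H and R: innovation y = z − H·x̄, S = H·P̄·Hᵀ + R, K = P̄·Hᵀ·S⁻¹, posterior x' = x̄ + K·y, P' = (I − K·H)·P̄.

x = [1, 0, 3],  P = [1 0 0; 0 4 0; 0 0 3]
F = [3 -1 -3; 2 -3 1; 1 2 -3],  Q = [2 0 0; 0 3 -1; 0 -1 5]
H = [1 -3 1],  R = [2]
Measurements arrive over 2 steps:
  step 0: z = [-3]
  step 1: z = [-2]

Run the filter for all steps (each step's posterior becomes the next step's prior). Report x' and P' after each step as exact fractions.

step 0: x' = [-244/53, -57/53, -90/53], P' = [27569/689 12158/689 8979/689; 12158/689 5773/689 4839/689; 8979/689 4839/689 5872/689]
step 1: x' = [-884409/79025, -389438/79025, -431113/79025], P' = [10843288/79025 5664566/79025 6186066/79025; 5664566/79025 6039099/158050 6732899/158050; 6186066/79025 6732899/158050 7902799/158050]

step 0: x̄ = F·x = [-6, 5, -8]
step 0: P̄ = F·P·Fᵀ + Q = [42 9 22; 9 46 -32; 22 -32 49]
step 0: y = z − H·x̄ = [26]
step 0: S = H·P̄·Hᵀ + R = [689]
step 0: K = P̄·Hᵀ·S⁻¹ = [37/689; -161/689; 167/689]
step 0: x' = x̄ + K·y = [-244/53, -57/53, -90/53]
step 0: P' = (I − K·H)·P̄ = [27569/689 12158/689 8979/689; 12158/689 5773/689 4839/689; 8979/689 4839/689 5872/689]
step 1: x̄ = F·x = [-405/53, -407/53, -88/53]
step 1: P̄ = F·P·Fᵀ + Q = [102584/689 43154/689 62534/689; 43154/689 31158/689 22687/689; 62534/689 22687/689 43644/689]
step 1: y = z − H·x̄ = [-834/53]
step 1: S = H·P̄·Hᵀ + R = [158050/689]
step 1: K = P̄·Hᵀ·S⁻¹ = [17828/79025; -27633/158050; 38117/158050]
step 1: x' = x̄ + K·y = [-884409/79025, -389438/79025, -431113/79025]
step 1: P' = (I − K·H)·P̄ = [10843288/79025 5664566/79025 6186066/79025; 5664566/79025 6039099/158050 6732899/158050; 6186066/79025 6732899/158050 7902799/158050]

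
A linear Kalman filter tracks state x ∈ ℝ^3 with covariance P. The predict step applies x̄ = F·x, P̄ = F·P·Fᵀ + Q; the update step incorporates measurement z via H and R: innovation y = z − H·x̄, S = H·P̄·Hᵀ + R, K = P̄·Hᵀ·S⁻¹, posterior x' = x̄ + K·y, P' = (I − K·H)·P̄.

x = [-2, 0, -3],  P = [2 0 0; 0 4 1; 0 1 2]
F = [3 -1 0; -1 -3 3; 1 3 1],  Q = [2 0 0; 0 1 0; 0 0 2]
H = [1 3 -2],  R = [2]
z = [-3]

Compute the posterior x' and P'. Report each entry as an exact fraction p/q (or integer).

x' = [-4904/927, -4081/927, -7169/927]
P' = [20039/927 -5303/927 2018/927; -5303/927 6569/927 7030/927; 2018/927 7030/927 11735/927]

x̄ = F·x = [-6, -7, -5]
P̄ = F·P·Fᵀ + Q = [24 3 -7; 3 39 -26; -7 -26 48]
y = z − H·x̄ = [14]
S = H·P̄·Hᵀ + R = [927]
K = P̄·Hᵀ·S⁻¹ = [47/927; 172/927; -181/927]
x' = x̄ + K·y = [-4904/927, -4081/927, -7169/927]
P' = (I − K·H)·P̄ = [20039/927 -5303/927 2018/927; -5303/927 6569/927 7030/927; 2018/927 7030/927 11735/927]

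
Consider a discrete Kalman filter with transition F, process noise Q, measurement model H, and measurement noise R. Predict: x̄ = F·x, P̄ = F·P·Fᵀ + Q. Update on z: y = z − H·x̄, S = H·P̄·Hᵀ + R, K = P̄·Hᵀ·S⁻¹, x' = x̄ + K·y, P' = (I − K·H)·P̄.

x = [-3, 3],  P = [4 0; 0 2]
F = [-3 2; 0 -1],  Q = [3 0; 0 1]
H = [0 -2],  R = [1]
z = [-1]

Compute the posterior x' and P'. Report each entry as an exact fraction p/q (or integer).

x̄ = F·x = [15, -3]
P̄ = F·P·Fᵀ + Q = [47 -4; -4 3]
y = z − H·x̄ = [-7]
S = H·P̄·Hᵀ + R = [13]
K = P̄·Hᵀ·S⁻¹ = [8/13; -6/13]
x' = x̄ + K·y = [139/13, 3/13]
P' = (I − K·H)·P̄ = [547/13 -4/13; -4/13 3/13]

x' = [139/13, 3/13]
P' = [547/13 -4/13; -4/13 3/13]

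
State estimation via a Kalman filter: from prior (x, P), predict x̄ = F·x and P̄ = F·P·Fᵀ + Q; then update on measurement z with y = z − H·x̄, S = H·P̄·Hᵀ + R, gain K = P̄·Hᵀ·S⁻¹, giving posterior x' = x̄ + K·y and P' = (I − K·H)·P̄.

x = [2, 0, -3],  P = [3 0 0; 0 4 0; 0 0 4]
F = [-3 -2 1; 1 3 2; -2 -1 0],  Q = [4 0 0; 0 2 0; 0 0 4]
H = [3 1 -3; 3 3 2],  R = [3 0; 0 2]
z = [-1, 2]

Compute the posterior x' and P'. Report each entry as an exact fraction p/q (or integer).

x' = [1081/10956, 349/1826, 452/913]
P' = [440609/16434 -33280/913 40094/2739; -33280/913 45471/913 -18258/913; 40094/2739 -18258/913 7508/913]

x̄ = F·x = [-9, -4, -4]
P̄ = F·P·Fᵀ + Q = [51 -25 26; -25 57 -18; 26 -18 20]
y = z − H·x̄ = [18, 49]
S = H·P̄·Hᵀ + R = [189 258; 258 700]
K = P̄·Hᵀ·S⁻¹ = [365/16434 1945/10956; 135/913 57/1826; -688/2739 168/913]
x' = x̄ + K·y = [1081/10956, 349/1826, 452/913]
P' = (I − K·H)·P̄ = [440609/16434 -33280/913 40094/2739; -33280/913 45471/913 -18258/913; 40094/2739 -18258/913 7508/913]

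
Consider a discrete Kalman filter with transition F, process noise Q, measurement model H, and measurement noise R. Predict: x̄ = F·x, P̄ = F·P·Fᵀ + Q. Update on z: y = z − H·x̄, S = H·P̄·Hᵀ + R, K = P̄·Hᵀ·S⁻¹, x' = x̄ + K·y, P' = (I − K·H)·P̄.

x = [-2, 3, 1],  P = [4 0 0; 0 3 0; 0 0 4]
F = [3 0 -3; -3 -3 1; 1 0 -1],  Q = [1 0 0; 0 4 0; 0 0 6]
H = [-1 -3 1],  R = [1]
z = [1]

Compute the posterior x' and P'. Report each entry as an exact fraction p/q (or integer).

x' = [-5428/487, 1017/487, -1879/487]
P' = [26526/487 -6181/487 8078/487; -6181/487 1816/487 -914/487; 8078/487 -914/487 5374/487]

x̄ = F·x = [-9, -2, -3]
P̄ = F·P·Fᵀ + Q = [73 -48 24; -48 71 -16; 24 -16 14]
y = z − H·x̄ = [-11]
S = H·P̄·Hᵀ + R = [487]
K = P̄·Hᵀ·S⁻¹ = [95/487; -181/487; 38/487]
x' = x̄ + K·y = [-5428/487, 1017/487, -1879/487]
P' = (I − K·H)·P̄ = [26526/487 -6181/487 8078/487; -6181/487 1816/487 -914/487; 8078/487 -914/487 5374/487]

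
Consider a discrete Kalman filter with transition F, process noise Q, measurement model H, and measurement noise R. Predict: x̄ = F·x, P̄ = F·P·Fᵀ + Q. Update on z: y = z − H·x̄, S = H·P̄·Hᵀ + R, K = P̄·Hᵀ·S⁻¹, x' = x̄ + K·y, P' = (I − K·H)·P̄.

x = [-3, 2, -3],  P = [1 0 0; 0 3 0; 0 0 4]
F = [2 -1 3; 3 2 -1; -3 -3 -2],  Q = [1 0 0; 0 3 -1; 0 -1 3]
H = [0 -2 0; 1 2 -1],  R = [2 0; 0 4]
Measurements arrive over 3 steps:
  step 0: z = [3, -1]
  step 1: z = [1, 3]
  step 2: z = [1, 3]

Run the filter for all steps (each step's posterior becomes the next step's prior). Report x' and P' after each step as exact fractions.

step 0: x' = [-4936/1183, -1530/1183, -5905/1183], P' = [59363/8281 -6092/8281 31687/8281; -6092/8281 3996/8281 1644/8281; 31687/8281 1644/8281 51183/8281]
step 1: x' = [775945741/191208902, -70394947/191208902, 144811081/191208902], P' = [727378361/191208902 -106791101/191208902 120639483/191208902; -106791101/191208902 90938175/191208902 68668069/191208902; 120639483/191208902 68668069/191208902 605280497/191208902]
step 2: x' = [975085190301/450990199486, -162116907907/450990199486, -745033310703/450990199486], P' = [3348454320551/901980398972 -489404504531/901980398972 576397076477/901980398972; -489404504531/901980398972 426574968203/901980398972 323536548215/901980398972; 576397076477/901980398972 323536548215/901980398972 2863251090991/901980398972]

step 0: x̄ = F·x = [-17, -2, 9]
step 0: P̄ = F·P·Fᵀ + Q = [44 -12 -21; -12 28 -20; -21 -20 55]
step 0: y = z − H·x̄ = [-1, 29]
step 0: S = H·P̄·Hᵀ + R = [114 -128; -128 289]
step 0: K = P̄·Hᵀ·S⁻¹ = [6092/8281 3873/8281; -3996/8281 64/8281; -1644/8281 -4052/8281]
step 0: x' = x̄ + K·y = [-4936/1183, -1530/1183, -5905/1183]
step 0: P' = (I − K·H)·P̄ = [59363/8281 -6092/8281 31687/8281; -6092/8281 3996/8281 1644/8281; 31687/8281 1644/8281 51183/8281]
step 1: x̄ = F·x = [-26057/1183, -1709/169, 31208/1183]
step 1: P̄ = F·P·Fᵀ + Q = [1105124/8281 60266/1183 -1056451/8281; 60266/1183 7275/169 -67069/1183; -1056451/8281 -67069/1183 1090122/8281]
step 1: y = z − H·x̄ = [-3249/169, 84740/1183]
step 1: S = H·P̄·Hᵀ + R = [29438/169 -458370/1183; -458370/1183 9332552/8281]
step 1: K = P̄·Hᵀ·S⁻¹ = [106791101/191208902 98289169/191208902; -90938175/191208902 1604295/191208902; -68668069/191208902 -86826219/191208902]
step 1: x' = x̄ + K·y = [775945741/191208902, -70394947/191208902, 144811081/191208902]
step 1: P' = (I − K·H)·P̄ = [727378361/191208902 -106791101/191208902 120639483/191208902; -106791101/191208902 90938175/191208902 68668069/191208902; 120639483/191208902 68668069/191208902 605280497/191208902]
step 2: x̄ = F·x = [1028359836/95604451, 1021118124/95604451, -1203137272/95604451]
step 2: P̄ = F·P·Fᵀ + Q = [5051007390/95604451 1792457044/95604451 -4725877541/95604451; 1792457044/95604451 2904531383/95604451 -2450701105/95604451; -4725877541/95604451 -2450701105/95604451 5354524162/95604451]
step 2: y = z − H·x̄ = [2137840699/95604451, -3986920003/95604451]
step 2: S = H·P̄·Hᵀ + R = [11809334434/95604451 -20104441830/95604451; -20104441830/95604451 48830462566/95604451]
step 2: K = P̄·Hᵀ·S⁻¹ = [489404504531/901980398972 448312058753/901980398972; -426574968203/901980398972 10052220915/901980398972; -323536548215/901980398972 -409945229521/901980398972]
step 2: x' = x̄ + K·y = [975085190301/450990199486, -162116907907/450990199486, -745033310703/450990199486]
step 2: P' = (I − K·H)·P̄ = [3348454320551/901980398972 -489404504531/901980398972 576397076477/901980398972; -489404504531/901980398972 426574968203/901980398972 323536548215/901980398972; 576397076477/901980398972 323536548215/901980398972 2863251090991/901980398972]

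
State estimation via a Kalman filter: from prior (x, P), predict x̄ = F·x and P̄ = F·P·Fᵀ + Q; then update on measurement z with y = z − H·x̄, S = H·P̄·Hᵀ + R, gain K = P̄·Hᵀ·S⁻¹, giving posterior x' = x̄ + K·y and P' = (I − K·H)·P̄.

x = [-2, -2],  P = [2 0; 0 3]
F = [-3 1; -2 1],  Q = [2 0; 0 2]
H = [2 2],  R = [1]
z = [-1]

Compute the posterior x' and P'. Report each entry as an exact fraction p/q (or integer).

x̄ = F·x = [4, 2]
P̄ = F·P·Fᵀ + Q = [23 15; 15 13]
y = z − H·x̄ = [-13]
S = H·P̄·Hᵀ + R = [265]
K = P̄·Hᵀ·S⁻¹ = [76/265; 56/265]
x' = x̄ + K·y = [72/265, -198/265]
P' = (I − K·H)·P̄ = [319/265 -281/265; -281/265 309/265]

x' = [72/265, -198/265]
P' = [319/265 -281/265; -281/265 309/265]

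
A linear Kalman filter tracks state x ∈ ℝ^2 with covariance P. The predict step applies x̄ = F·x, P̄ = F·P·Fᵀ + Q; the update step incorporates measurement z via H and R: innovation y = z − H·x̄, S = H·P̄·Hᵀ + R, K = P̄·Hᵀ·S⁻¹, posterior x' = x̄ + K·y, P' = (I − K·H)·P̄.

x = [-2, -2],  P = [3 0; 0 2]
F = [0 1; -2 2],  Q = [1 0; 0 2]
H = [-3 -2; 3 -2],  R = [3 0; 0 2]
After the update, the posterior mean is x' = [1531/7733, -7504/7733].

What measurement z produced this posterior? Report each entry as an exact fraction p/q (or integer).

z = [1, 3]

x̄ = F·x = [-2, 0]
P̄ = F·P·Fᵀ + Q = [3 4; 4 22]
S = H·P̄·Hᵀ + R = [166 61; 61 69]
K = P̄·Hᵀ·S⁻¹ = [-1234/7733 1203/7733; -1912/7733 -1896/7733]
x' − x̄ = [16997/7733, -7504/7733] = K·y
y = (KᵀK)⁻¹·Kᵀ·(x' − x̄) = [-5, 9]
z = y + H·x̄ = [-5, 9] + [6, -6] = [1, 3]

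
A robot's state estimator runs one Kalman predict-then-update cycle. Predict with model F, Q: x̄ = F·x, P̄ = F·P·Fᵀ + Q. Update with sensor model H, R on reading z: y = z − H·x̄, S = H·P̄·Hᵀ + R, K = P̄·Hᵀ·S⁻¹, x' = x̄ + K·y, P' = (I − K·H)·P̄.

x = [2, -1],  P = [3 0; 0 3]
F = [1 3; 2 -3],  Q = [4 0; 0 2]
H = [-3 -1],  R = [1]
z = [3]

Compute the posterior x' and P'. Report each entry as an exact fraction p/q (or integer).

x̄ = F·x = [-1, 7]
P̄ = F·P·Fᵀ + Q = [34 -21; -21 41]
y = z − H·x̄ = [7]
S = H·P̄·Hᵀ + R = [222]
K = P̄·Hᵀ·S⁻¹ = [-27/74; 11/111]
x' = x̄ + K·y = [-263/74, 854/111]
P' = (I − K·H)·P̄ = [329/74 -480/37; -480/37 4309/111]

x' = [-263/74, 854/111]
P' = [329/74 -480/37; -480/37 4309/111]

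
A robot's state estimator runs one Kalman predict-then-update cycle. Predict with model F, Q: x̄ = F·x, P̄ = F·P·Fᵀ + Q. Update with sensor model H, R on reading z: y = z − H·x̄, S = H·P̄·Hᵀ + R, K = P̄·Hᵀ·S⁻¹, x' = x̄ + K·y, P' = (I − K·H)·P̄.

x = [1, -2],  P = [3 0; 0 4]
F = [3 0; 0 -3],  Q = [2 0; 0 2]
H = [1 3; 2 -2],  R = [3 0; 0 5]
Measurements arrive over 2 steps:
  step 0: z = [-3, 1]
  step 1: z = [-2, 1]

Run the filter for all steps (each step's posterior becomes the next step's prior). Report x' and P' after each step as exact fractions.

step 0: x̄ = F·x = [3, 6]
step 0: P̄ = F·P·Fᵀ + Q = [29 0; 0 38]
step 0: y = z − H·x̄ = [-24, 7]
step 0: S = H·P̄·Hᵀ + R = [374 -170; -170 273]
step 0: K = P̄·Hᵀ·S⁻¹ = [17777/73202 783/2153; 9101/36601 -266/2153]
step 0: x' = x̄ + K·y = [-10344/36601, -30472/36601]
step 0: P' = (I − K·H)·P̄ = [63249/73202 -1653/36601; -1653/36601 9652/36601]
step 1: x̄ = F·x = [-31032/36601, 91416/36601]
step 1: P̄ = F·P·Fᵀ + Q = [715645/73202 14877/36601; 14877/36601 160070/36601]
step 1: y = z − H·x̄ = [-316418/36601, 281497/36601]
step 1: S = H·P̄·Hᵀ + R = [3995035/73202 -185267/36601; -185267/36601 2135559/36601]
step 1: K = P̄·Hᵀ·S⁻¹ = [53907607/231222787 78939954/231222787; 54833942/231222787 -26683852/231222787]
step 1: x' = x̄ + K·y = [-54951572/231222787, -101757008/231222787]
step 1: P' = (I − K·H)·P̄ = [188443119/231222787 -8906766/231222787; -8906766/231222787 57802864/231222787]

step 0: x' = [-10344/36601, -30472/36601], P' = [63249/73202 -1653/36601; -1653/36601 9652/36601]
step 1: x' = [-54951572/231222787, -101757008/231222787], P' = [188443119/231222787 -8906766/231222787; -8906766/231222787 57802864/231222787]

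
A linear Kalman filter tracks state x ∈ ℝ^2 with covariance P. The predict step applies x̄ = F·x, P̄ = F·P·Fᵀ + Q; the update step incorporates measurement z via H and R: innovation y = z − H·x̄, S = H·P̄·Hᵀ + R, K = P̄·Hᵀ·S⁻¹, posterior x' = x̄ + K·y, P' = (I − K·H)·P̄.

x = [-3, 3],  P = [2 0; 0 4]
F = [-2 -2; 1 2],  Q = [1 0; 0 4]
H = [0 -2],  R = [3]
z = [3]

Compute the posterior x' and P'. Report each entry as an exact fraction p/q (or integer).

x̄ = F·x = [0, 3]
P̄ = F·P·Fᵀ + Q = [25 -20; -20 22]
y = z − H·x̄ = [9]
S = H·P̄·Hᵀ + R = [91]
K = P̄·Hᵀ·S⁻¹ = [40/91; -44/91]
x' = x̄ + K·y = [360/91, -123/91]
P' = (I − K·H)·P̄ = [675/91 -60/91; -60/91 66/91]

x' = [360/91, -123/91]
P' = [675/91 -60/91; -60/91 66/91]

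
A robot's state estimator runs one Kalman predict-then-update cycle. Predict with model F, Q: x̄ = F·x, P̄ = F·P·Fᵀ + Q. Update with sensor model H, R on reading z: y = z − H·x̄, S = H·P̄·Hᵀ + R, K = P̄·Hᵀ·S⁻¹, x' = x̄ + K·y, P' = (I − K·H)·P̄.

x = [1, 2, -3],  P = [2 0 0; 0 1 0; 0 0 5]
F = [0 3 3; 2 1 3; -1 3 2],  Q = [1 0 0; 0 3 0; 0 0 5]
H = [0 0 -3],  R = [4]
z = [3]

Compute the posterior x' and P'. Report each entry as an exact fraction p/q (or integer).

x' = [-3, -5, -1]
P' = [4351/328 5565/328 39/82; 5565/328 11127/328 29/82; 39/82 29/82 18/41]

x̄ = F·x = [-3, -5, -1]
P̄ = F·P·Fᵀ + Q = [55 48 39; 48 57 29; 39 29 36]
y = z − H·x̄ = [0]
S = H·P̄·Hᵀ + R = [328]
K = P̄·Hᵀ·S⁻¹ = [-117/328; -87/328; -27/82]
x' = x̄ + K·y = [-3, -5, -1]
P' = (I − K·H)·P̄ = [4351/328 5565/328 39/82; 5565/328 11127/328 29/82; 39/82 29/82 18/41]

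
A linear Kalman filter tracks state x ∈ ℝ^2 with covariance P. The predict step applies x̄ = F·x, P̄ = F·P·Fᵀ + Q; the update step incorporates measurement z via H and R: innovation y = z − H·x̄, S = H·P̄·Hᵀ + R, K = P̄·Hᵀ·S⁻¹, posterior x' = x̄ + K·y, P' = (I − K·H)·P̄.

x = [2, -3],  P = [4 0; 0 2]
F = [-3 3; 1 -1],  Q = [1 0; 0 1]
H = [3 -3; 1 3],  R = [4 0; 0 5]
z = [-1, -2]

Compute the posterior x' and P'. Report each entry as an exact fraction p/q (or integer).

x̄ = F·x = [-15, 5]
P̄ = F·P·Fᵀ + Q = [55 -18; -18 7]
y = z − H·x̄ = [59, -2]
S = H·P̄·Hᵀ + R = [886 -6; -6 15]
K = P̄·Hᵀ·S⁻¹ = [1097/4418 1100/6627; -369/4418 368/2209]
x' = x̄ + K·y = [-9041/13254, -1153/4418]
P' = (I − K·H)·P̄ = [6041/13254 551/4418; 551/4418 1043/4418]

x' = [-9041/13254, -1153/4418]
P' = [6041/13254 551/4418; 551/4418 1043/4418]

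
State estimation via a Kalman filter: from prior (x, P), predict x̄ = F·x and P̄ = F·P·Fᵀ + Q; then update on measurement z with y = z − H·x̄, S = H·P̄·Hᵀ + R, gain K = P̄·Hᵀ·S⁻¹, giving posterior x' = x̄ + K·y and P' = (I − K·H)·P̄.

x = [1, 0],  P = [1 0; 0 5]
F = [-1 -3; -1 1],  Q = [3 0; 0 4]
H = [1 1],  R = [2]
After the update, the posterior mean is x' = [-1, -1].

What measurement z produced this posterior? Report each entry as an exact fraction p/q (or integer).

z = [-2]

x̄ = F·x = [-1, -1]
P̄ = F·P·Fᵀ + Q = [49 -14; -14 10]
S = H·P̄·Hᵀ + R = [33]
K = P̄·Hᵀ·S⁻¹ = [35/33; -4/33]
x' − x̄ = [0, 0] = K·y
y = (KᵀK)⁻¹·Kᵀ·(x' − x̄) = [0]
z = y + H·x̄ = [0] + [-2] = [-2]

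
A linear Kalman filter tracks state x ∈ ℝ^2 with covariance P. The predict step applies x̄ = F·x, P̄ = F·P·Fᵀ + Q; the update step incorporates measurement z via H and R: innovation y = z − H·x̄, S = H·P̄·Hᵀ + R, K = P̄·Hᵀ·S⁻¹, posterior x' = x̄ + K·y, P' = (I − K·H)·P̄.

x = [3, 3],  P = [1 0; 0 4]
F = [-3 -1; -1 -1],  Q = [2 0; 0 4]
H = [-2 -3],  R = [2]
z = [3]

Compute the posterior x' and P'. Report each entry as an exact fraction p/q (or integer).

x̄ = F·x = [-12, -6]
P̄ = F·P·Fᵀ + Q = [15 7; 7 9]
y = z − H·x̄ = [-39]
S = H·P̄·Hᵀ + R = [227]
K = P̄·Hᵀ·S⁻¹ = [-51/227; -41/227]
x' = x̄ + K·y = [-735/227, 237/227]
P' = (I − K·H)·P̄ = [804/227 -502/227; -502/227 362/227]

x' = [-735/227, 237/227]
P' = [804/227 -502/227; -502/227 362/227]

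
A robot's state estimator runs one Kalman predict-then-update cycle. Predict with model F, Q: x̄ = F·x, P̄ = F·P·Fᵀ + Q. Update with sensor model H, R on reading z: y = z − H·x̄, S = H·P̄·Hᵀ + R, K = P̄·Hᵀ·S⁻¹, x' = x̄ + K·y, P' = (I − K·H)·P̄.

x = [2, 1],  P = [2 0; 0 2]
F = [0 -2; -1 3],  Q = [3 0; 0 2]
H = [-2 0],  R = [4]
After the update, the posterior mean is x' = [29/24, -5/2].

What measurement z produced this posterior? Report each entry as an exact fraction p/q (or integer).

x̄ = F·x = [-2, 1]
P̄ = F·P·Fᵀ + Q = [11 -12; -12 22]
S = H·P̄·Hᵀ + R = [48]
K = P̄·Hᵀ·S⁻¹ = [-11/24; 1/2]
x' − x̄ = [77/24, -7/2] = K·y
y = (KᵀK)⁻¹·Kᵀ·(x' − x̄) = [-7]
z = y + H·x̄ = [-7] + [4] = [-3]

z = [-3]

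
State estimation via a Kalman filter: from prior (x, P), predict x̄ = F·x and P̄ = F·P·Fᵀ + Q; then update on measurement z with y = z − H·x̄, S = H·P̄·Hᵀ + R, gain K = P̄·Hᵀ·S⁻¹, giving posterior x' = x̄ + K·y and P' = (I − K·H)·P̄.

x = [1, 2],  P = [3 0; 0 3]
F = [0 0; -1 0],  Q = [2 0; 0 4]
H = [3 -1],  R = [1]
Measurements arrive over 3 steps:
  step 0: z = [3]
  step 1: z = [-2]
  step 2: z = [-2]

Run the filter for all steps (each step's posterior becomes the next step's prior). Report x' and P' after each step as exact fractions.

step 0: x' = [6/13, -20/13], P' = [8/13 21/13; 21/13 133/26]
step 1: x' = [-192/307, 6/307], P' = [146/307 360/307; 360/307 1140/307]
step 2: x' = [-2532/7207, 6396/7207], P' = [3362/7207 8244/7207; 8244/7207 26106/7207]

step 0: x̄ = F·x = [0, -1]
step 0: P̄ = F·P·Fᵀ + Q = [2 0; 0 7]
step 0: y = z − H·x̄ = [2]
step 0: S = H·P̄·Hᵀ + R = [26]
step 0: K = P̄·Hᵀ·S⁻¹ = [3/13; -7/26]
step 0: x' = x̄ + K·y = [6/13, -20/13]
step 0: P' = (I − K·H)·P̄ = [8/13 21/13; 21/13 133/26]
step 1: x̄ = F·x = [0, -6/13]
step 1: P̄ = F·P·Fᵀ + Q = [2 0; 0 60/13]
step 1: y = z − H·x̄ = [-32/13]
step 1: S = H·P̄·Hᵀ + R = [307/13]
step 1: K = P̄·Hᵀ·S⁻¹ = [78/307; -60/307]
step 1: x' = x̄ + K·y = [-192/307, 6/307]
step 1: P' = (I − K·H)·P̄ = [146/307 360/307; 360/307 1140/307]
step 2: x̄ = F·x = [0, 192/307]
step 2: P̄ = F·P·Fᵀ + Q = [2 0; 0 1374/307]
step 2: y = z − H·x̄ = [-422/307]
step 2: S = H·P̄·Hᵀ + R = [7207/307]
step 2: K = P̄·Hᵀ·S⁻¹ = [1842/7207; -1374/7207]
step 2: x' = x̄ + K·y = [-2532/7207, 6396/7207]
step 2: P' = (I − K·H)·P̄ = [3362/7207 8244/7207; 8244/7207 26106/7207]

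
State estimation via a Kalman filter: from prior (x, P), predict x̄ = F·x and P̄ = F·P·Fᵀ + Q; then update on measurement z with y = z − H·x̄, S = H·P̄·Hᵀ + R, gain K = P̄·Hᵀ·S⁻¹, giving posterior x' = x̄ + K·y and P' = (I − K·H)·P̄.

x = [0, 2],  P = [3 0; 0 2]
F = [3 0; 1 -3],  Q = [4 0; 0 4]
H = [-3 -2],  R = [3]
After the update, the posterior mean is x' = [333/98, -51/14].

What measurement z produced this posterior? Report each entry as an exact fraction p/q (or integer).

x̄ = F·x = [0, -6]
P̄ = F·P·Fᵀ + Q = [31 9; 9 25]
S = H·P̄·Hᵀ + R = [490]
K = P̄·Hᵀ·S⁻¹ = [-111/490; -11/70]
x' − x̄ = [333/98, 33/14] = K·y
y = (KᵀK)⁻¹·Kᵀ·(x' − x̄) = [-15]
z = y + H·x̄ = [-15] + [12] = [-3]

z = [-3]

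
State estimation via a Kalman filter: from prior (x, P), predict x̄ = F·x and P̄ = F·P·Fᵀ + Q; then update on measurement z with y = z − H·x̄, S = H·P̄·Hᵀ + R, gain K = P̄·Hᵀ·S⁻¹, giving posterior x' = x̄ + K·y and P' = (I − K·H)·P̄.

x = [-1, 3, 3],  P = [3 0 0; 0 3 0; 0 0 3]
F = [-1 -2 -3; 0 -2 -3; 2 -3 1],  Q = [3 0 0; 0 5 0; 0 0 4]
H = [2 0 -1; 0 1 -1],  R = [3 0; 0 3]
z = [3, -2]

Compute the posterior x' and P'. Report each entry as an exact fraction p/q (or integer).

x' = [-5024/2197, -17130/2197, -14869/2197]
P' = [31599/4394 25191/2197 55395/4394; 25191/2197 48453/2197 48342/2197; 55395/4394 48342/2197 107691/4394]

x̄ = F·x = [-14, -15, -8]
P̄ = F·P·Fᵀ + Q = [45 39 3; 39 44 9; 3 9 46]
y = z − H·x̄ = [23, 5]
S = H·P̄·Hᵀ + R = [217 109; 109 75]
K = P̄·Hᵀ·S⁻¹ = [2601/4394 -1671/4394; 680/2197 37/2197; 1033/4394 -3669/4394]
x' = x̄ + K·y = [-5024/2197, -17130/2197, -14869/2197]
P' = (I − K·H)·P̄ = [31599/4394 25191/2197 55395/4394; 25191/2197 48453/2197 48342/2197; 55395/4394 48342/2197 107691/4394]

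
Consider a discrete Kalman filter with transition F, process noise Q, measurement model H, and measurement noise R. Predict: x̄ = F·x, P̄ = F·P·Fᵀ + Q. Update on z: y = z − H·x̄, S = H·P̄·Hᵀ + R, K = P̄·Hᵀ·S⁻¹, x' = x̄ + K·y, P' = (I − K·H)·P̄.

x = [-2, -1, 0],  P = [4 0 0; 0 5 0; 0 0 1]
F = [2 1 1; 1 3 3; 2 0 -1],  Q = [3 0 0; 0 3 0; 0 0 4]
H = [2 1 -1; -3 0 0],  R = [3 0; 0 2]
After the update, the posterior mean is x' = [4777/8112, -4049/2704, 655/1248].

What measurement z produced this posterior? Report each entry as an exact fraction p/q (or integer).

z = [-1, -2]

x̄ = F·x = [-5, -5, -4]
P̄ = F·P·Fᵀ + Q = [25 26 15; 26 61 5; 15 5 21]
S = H·P̄·Hᵀ + R = [219 -183; -183 227]
K = P̄·Hᵀ·S⁻¹ = [61/8112 -877/2704; 1707/2704 447/2704; -389/1248 -187/416]
x' − x̄ = [45337/8112, 9471/2704, 5647/1248] = K·y
y = (KᵀK)⁻¹·Kᵀ·(x' − x̄) = [10, -17]
z = y + H·x̄ = [10, -17] + [-11, 15] = [-1, -2]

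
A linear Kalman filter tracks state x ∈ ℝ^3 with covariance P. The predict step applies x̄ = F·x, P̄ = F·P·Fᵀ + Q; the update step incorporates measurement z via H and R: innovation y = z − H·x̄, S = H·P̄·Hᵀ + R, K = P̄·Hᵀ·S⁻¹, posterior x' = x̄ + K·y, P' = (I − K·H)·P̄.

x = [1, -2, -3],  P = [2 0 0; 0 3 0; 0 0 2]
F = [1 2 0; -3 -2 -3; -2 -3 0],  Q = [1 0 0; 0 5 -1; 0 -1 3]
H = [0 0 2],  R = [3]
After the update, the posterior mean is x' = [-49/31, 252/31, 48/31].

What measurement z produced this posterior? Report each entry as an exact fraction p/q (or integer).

x̄ = F·x = [-3, 10, 4]
P̄ = F·P·Fᵀ + Q = [15 -18 -22; -18 53 29; -22 29 38]
S = H·P̄·Hᵀ + R = [155]
K = P̄·Hᵀ·S⁻¹ = [-44/155; 58/155; 76/155]
x' − x̄ = [44/31, -58/31, -76/31] = K·y
y = (KᵀK)⁻¹·Kᵀ·(x' − x̄) = [-5]
z = y + H·x̄ = [-5] + [8] = [3]

z = [3]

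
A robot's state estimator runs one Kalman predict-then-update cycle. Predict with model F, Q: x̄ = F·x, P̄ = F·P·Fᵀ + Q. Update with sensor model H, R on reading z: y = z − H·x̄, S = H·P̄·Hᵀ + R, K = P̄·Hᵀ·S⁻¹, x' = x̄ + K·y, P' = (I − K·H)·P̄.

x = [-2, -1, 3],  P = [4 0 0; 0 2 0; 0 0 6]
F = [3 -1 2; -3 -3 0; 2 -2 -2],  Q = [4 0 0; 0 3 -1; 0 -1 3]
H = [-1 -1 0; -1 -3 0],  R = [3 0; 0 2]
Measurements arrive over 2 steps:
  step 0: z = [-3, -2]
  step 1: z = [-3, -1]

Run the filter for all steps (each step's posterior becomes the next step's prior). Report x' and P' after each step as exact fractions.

step 0: x' = [14255/4259, -1713/4259, -24312/4259], P' = [27798/4259 -10554/4259 1148/4259; -10554/4259 4884/4259 -662/4259; 1148/4259 -662/4259 204002/4259]
step 1: x' = [22519866/4993727, -44560473/34956089, -147973887/34956089], P' = [34672698/4993727 -13075182/4993727 2791348/4993727; -13075182/4993727 41677536/34956089 -24918954/34956089; 2791348/4993727 -24918954/34956089 5558637074/104868267]

step 0: x̄ = F·x = [1, 9, -8]
step 0: P̄ = F·P·Fᵀ + Q = [66 -30 4; -30 57 -13; 4 -13 51]
step 0: y = z − H·x̄ = [7, 26]
step 0: S = H·P̄·Hᵀ + R = [66 117; 117 401]
step 0: K = P̄·Hᵀ·S⁻¹ = [-5748/4259 1932/4259; 1890/4259 -2049/4259; -162/4259 419/4259]
step 0: x' = x̄ + K·y = [14255/4259, -1713/4259, -24312/4259]
step 0: P' = (I − K·H)·P̄ = [27798/4259 -10554/4259 1148/4259; -10554/4259 4884/4259 -662/4259; 1148/4259 -662/4259 204002/4259]
step 1: x̄ = F·x = [-4146/4259, -37626/4259, 80560/4259]
step 1: P̄ = F·P·Fᵀ + Q = [1167858/4259 -175122/4259 -555992/4259; -175122/4259 116943/4259 -138827/4259; -555992/4259 -138827/4259 1029465/4259]
step 1: y = z − H·x̄ = [-54549/4259, -121283/4259]
step 1: S = H·P̄·Hᵀ + R = [947334/4259 818199/4259; 818199/4259 1178131/4259]
step 1: K = P̄·Hᵀ·S⁻¹ = [-7199172/4993727 2276424/4993727; 16616246/34956089 -16753167/34956089; 5379518/104868267 27608713/34956089]
step 1: x' = x̄ + K·y = [22519866/4993727, -44560473/34956089, -147973887/34956089]
step 1: P' = (I − K·H)·P̄ = [34672698/4993727 -13075182/4993727 2791348/4993727; -13075182/4993727 41677536/34956089 -24918954/34956089; 2791348/4993727 -24918954/34956089 5558637074/104868267]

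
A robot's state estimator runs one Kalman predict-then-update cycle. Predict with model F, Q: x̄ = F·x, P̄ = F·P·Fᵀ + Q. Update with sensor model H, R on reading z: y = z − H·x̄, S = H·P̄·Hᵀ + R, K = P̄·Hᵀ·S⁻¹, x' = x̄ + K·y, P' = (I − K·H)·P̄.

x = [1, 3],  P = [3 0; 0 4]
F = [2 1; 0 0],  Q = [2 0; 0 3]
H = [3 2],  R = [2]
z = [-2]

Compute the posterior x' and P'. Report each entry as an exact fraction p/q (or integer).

x' = [-19/88, -51/88]
P' = [63/44 -81/44; -81/44 123/44]

x̄ = F·x = [5, 0]
P̄ = F·P·Fᵀ + Q = [18 0; 0 3]
y = z − H·x̄ = [-17]
S = H·P̄·Hᵀ + R = [176]
K = P̄·Hᵀ·S⁻¹ = [27/88; 3/88]
x' = x̄ + K·y = [-19/88, -51/88]
P' = (I − K·H)·P̄ = [63/44 -81/44; -81/44 123/44]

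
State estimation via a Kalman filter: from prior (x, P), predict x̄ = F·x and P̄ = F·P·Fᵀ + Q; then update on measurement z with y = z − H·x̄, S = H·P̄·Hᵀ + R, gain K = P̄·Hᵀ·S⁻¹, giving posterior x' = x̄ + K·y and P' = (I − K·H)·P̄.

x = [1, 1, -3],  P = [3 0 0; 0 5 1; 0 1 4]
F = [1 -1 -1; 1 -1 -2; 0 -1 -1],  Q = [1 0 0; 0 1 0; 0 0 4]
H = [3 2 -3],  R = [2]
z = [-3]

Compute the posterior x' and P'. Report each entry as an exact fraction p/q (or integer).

x' = [-111/113, 75/113, 46/113]
P' = [445/113 472/113 743/113; 472/113 2065/226 1138/113; 743/113 1138/113 1495/113]

x̄ = F·x = [3, 6, 2]
P̄ = F·P·Fᵀ + Q = [15 19 11; 19 29 16; 11 16 15]
y = z − H·x̄ = [-18]
S = H·P̄·Hᵀ + R = [226]
K = P̄·Hᵀ·S⁻¹ = [25/113; 67/226; 10/113]
x' = x̄ + K·y = [-111/113, 75/113, 46/113]
P' = (I − K·H)·P̄ = [445/113 472/113 743/113; 472/113 2065/226 1138/113; 743/113 1138/113 1495/113]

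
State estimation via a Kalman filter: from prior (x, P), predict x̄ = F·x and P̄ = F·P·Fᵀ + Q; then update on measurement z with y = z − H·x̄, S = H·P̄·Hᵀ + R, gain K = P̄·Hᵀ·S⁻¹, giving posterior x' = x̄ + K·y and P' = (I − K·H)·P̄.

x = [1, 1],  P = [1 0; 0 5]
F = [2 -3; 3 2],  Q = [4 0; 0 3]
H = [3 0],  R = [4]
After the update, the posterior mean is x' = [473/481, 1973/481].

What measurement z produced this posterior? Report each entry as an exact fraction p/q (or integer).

x̄ = F·x = [-1, 5]
P̄ = F·P·Fᵀ + Q = [53 -24; -24 32]
S = H·P̄·Hᵀ + R = [481]
K = P̄·Hᵀ·S⁻¹ = [159/481; -72/481]
x' − x̄ = [954/481, -432/481] = K·y
y = (KᵀK)⁻¹·Kᵀ·(x' − x̄) = [6]
z = y + H·x̄ = [6] + [-3] = [3]

z = [3]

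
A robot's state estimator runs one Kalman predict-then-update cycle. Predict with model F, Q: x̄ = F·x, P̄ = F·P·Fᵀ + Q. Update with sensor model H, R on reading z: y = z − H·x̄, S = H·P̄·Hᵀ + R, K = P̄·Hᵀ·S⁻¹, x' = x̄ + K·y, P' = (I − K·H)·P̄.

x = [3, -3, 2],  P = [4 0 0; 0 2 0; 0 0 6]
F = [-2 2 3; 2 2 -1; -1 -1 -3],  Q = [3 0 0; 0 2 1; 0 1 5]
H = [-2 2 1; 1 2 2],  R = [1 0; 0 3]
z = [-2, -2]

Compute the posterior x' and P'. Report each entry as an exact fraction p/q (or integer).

x' = [-1009/12262, -4995/6131, -2800/6131]
P' = [135339/49048 152165/24524 -44435/6131; 152165/24524 94990/6131 -226561/12262; -44435/6131 -226561/12262 276399/12262]

x̄ = F·x = [-6, -2, -6]
P̄ = F·P·Fᵀ + Q = [81 -26 -50; -26 32 7; -50 7 65]
y = z − H·x̄ = [-4, 20]
S = H·P̄·Hᵀ + R = [954 340; 340 224]
K = P̄·Hᵀ·S⁻¹ = [-8749/24524 11013/49048; 617/6131 1947/24524; 1017/12262 1801/6131]
x' = x̄ + K·y = [-1009/12262, -4995/6131, -2800/6131]
P' = (I − K·H)·P̄ = [135339/49048 152165/24524 -44435/6131; 152165/24524 94990/6131 -226561/12262; -44435/6131 -226561/12262 276399/12262]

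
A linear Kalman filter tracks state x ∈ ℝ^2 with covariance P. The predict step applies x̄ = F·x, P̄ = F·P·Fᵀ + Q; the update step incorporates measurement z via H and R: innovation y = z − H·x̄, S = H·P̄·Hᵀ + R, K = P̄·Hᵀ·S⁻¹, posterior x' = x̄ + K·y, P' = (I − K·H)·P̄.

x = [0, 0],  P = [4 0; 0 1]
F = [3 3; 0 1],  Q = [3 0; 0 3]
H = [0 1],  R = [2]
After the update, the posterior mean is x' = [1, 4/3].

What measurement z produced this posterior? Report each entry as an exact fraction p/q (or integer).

x̄ = F·x = [0, 0]
P̄ = F·P·Fᵀ + Q = [48 3; 3 4]
S = H·P̄·Hᵀ + R = [6]
K = P̄·Hᵀ·S⁻¹ = [1/2; 2/3]
x' − x̄ = [1, 4/3] = K·y
y = (KᵀK)⁻¹·Kᵀ·(x' − x̄) = [2]
z = y + H·x̄ = [2] + [0] = [2]

z = [2]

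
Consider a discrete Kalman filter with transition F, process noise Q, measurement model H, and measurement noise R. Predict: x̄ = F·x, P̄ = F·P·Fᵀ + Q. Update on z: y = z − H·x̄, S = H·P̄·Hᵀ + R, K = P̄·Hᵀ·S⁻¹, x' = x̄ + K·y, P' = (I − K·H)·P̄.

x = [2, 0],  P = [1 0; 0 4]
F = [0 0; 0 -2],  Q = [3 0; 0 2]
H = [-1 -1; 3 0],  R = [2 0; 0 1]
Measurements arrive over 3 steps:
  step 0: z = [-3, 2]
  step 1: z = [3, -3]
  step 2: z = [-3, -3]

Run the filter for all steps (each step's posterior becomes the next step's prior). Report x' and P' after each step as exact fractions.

step 0: x' = [369/563, 1188/563], P' = [60/563 -54/563; -54/563 1062/563]
step 1: x' = [-173439/183689, -446502/183689], P' = [19500/183689 -16122/183689; -16122/183689 317066/183689]
step 2: x' = [-55107351/56635627, 234243498/56635627], P' = [6009060/56635627 -4906926/56635627; -4906926/56635627 96502878/56635627]

step 0: x̄ = F·x = [0, 0]
step 0: P̄ = F·P·Fᵀ + Q = [3 0; 0 18]
step 0: y = z − H·x̄ = [-3, 2]
step 0: S = H·P̄·Hᵀ + R = [23 -9; -9 28]
step 0: K = P̄·Hᵀ·S⁻¹ = [-3/563 180/563; -504/563 -162/563]
step 0: x' = x̄ + K·y = [369/563, 1188/563]
step 0: P' = (I − K·H)·P̄ = [60/563 -54/563; -54/563 1062/563]
step 1: x̄ = F·x = [0, -2376/563]
step 1: P̄ = F·P·Fᵀ + Q = [3 0; 0 5374/563]
step 1: y = z − H·x̄ = [-687/563, -3]
step 1: S = H·P̄·Hᵀ + R = [8189/563 -9; -9 28]
step 1: K = P̄·Hᵀ·S⁻¹ = [-1689/183689 58500/183689; -150472/183689 -48366/183689]
step 1: x' = x̄ + K·y = [-173439/183689, -446502/183689]
step 1: P' = (I − K·H)·P̄ = [19500/183689 -16122/183689; -16122/183689 317066/183689]
step 2: x̄ = F·x = [0, 893004/183689]
step 2: P̄ = F·P·Fᵀ + Q = [3 0; 0 1635642/183689]
step 2: y = z − H·x̄ = [341937/183689, -3]
step 2: S = H·P̄·Hᵀ + R = [2554087/183689 -9; -9 28]
step 2: K = P̄·Hᵀ·S⁻¹ = [-551067/56635627 18027180/56635627; -45797976/56635627 -14720778/56635627]
step 2: x' = x̄ + K·y = [-55107351/56635627, 234243498/56635627]
step 2: P' = (I − K·H)·P̄ = [6009060/56635627 -4906926/56635627; -4906926/56635627 96502878/56635627]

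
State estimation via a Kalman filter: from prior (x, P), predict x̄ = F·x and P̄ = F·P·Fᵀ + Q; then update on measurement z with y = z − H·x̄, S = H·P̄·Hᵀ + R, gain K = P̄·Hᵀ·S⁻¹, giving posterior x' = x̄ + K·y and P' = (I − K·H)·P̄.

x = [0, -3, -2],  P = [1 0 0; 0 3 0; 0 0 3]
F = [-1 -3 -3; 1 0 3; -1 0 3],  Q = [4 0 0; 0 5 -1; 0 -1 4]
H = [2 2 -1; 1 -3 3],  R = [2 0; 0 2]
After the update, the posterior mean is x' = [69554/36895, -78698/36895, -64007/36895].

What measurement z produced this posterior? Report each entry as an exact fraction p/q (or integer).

z = [1, 3]

x̄ = F·x = [15, -6, -6]
P̄ = F·P·Fᵀ + Q = [59 -28 -26; -28 33 25; -26 25 32]
S = H·P̄·Hᵀ + R = [182 31; 31 208]
K = P̄·Hᵀ·S⁻¹ = [16289/36895 9102/36895; -1508/36895 -8999/36895; -6917/36895 144/36895]
x' − x̄ = [-483871/36895, 142672/36895, 157363/36895] = K·y
y = (KᵀK)⁻¹·Kᵀ·(x' − x̄) = [-23, -12]
z = y + H·x̄ = [-23, -12] + [24, 15] = [1, 3]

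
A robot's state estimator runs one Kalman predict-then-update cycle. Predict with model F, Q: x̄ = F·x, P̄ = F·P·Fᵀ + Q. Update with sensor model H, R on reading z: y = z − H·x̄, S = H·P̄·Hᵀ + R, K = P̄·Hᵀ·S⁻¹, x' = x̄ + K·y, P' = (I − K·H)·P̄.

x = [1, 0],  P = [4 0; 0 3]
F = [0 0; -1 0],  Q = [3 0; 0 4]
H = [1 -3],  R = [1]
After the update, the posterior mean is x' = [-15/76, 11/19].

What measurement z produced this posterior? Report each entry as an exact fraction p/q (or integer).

z = [-2]

x̄ = F·x = [0, -1]
P̄ = F·P·Fᵀ + Q = [3 0; 0 8]
S = H·P̄·Hᵀ + R = [76]
K = P̄·Hᵀ·S⁻¹ = [3/76; -6/19]
x' − x̄ = [-15/76, 30/19] = K·y
y = (KᵀK)⁻¹·Kᵀ·(x' − x̄) = [-5]
z = y + H·x̄ = [-5] + [3] = [-2]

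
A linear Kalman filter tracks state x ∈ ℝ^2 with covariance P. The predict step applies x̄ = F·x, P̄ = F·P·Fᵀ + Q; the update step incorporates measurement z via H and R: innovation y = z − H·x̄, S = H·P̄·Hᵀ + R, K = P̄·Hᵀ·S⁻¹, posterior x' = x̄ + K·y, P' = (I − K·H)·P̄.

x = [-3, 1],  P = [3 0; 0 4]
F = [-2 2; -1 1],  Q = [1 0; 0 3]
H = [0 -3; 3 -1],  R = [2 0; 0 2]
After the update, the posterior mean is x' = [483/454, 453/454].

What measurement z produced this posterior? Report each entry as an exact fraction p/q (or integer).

x̄ = F·x = [8, 4]
P̄ = F·P·Fᵀ + Q = [29 14; 14 10]
S = H·P̄·Hᵀ + R = [92 -96; -96 189]
K = P̄·Hᵀ·S⁻¹ = [-155/1362 671/2043; -433/1362 16/2043]
x' − x̄ = [-3149/454, -1363/454] = K·y
y = (KᵀK)⁻¹·Kᵀ·(x' − x̄) = [9, -18]
z = y + H·x̄ = [9, -18] + [-12, 20] = [-3, 2]

z = [-3, 2]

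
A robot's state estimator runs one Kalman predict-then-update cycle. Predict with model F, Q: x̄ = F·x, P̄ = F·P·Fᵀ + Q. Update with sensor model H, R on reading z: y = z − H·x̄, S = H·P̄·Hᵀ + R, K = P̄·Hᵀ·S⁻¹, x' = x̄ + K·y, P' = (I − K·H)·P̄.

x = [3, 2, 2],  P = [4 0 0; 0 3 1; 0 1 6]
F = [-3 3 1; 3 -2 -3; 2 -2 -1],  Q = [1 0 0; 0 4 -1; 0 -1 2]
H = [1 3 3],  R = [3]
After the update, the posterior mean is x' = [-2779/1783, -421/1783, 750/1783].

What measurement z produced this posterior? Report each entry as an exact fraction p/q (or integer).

x̄ = F·x = [-1, -1, 0]
P̄ = F·P·Fᵀ + Q = [76 -83 -53; -83 118 61; -53 61 40]
S = H·P̄·Hᵀ + R = [1783]
K = P̄·Hᵀ·S⁻¹ = [-332/1783; 454/1783; 250/1783]
x' − x̄ = [-996/1783, 1362/1783, 750/1783] = K·y
y = (KᵀK)⁻¹·Kᵀ·(x' − x̄) = [3]
z = y + H·x̄ = [3] + [-4] = [-1]

z = [-1]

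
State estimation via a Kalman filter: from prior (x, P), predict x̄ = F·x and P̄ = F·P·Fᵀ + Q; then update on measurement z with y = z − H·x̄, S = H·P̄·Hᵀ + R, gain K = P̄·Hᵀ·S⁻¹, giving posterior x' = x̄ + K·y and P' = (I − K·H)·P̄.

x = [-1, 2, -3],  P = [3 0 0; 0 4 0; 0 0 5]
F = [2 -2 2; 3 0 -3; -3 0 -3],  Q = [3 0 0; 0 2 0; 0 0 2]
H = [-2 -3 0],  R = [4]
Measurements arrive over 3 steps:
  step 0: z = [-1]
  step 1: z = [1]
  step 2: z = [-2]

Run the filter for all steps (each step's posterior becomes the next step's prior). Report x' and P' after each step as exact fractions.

step 0: x' = [-4149/365, 2883/365, 4233/365], P' = [16437/365 -10914/365 -16134/365; -10914/365 7408/365 10728/365; -16134/365 10728/365 26128/365]
step 1: x' = [-25246078/7223587, 14307831/7223587, 1179303/314069], P' = [1093819109/7223587 -728730174/7223587 -59978622/314069; -728730174/7223587 488708240/7223587 39993624/314069; -59978622/314069 39993624/314069 78171112/314069]
step 2: x' = [-83582546872/105957380915, 631085762814/529786904575, 1048087652934/529786904575], P' = [880448188809/21191476183 -2929772003166/105957380915 -5207740301226/105957380915; -2929772003166/105957380915 9984503705552/529786904575 17385416691912/529786904575; -5207740301226/105957380915 17385416691912/529786904575 34886579928272/529786904575]

step 0: x̄ = F·x = [-12, 6, 12]
step 0: P̄ = F·P·Fᵀ + Q = [51 -12 -48; -12 74 18; -48 18 74]
step 0: y = z − H·x̄ = [-7]
step 0: S = H·P̄·Hᵀ + R = [730]
step 0: K = P̄·Hᵀ·S⁻¹ = [-33/365; -99/365; 21/365]
step 0: x' = x̄ + K·y = [-4149/365, 2883/365, 4233/365]
step 0: P' = (I − K·H)·P̄ = [16437/365 -10914/365 -16134/365; -10914/365 7408/365 10728/365; -16134/365 10728/365 26128/365]
step 1: x̄ = F·x = [-5598/365, -25146/365, -252/365]
step 1: P̄ = F·P·Fᵀ + Q = [73403/365 71706/365 -62898/365; 71706/365 674227/365 87219/365; -62898/365 87219/365 93403/365]
step 1: y = z − H·x̄ = [-86269/365]
step 1: S = H·P̄·Hᵀ + R = [7223587/365]
step 1: K = P̄·Hᵀ·S⁻¹ = [-361924/7223587; -2166093/7223587; -5907/314069]
step 1: x' = x̄ + K·y = [-25246078/7223587, 14307831/7223587, 1179303/314069]
step 1: P' = (I − K·H)·P̄ = [1093819109/7223587 -728730174/7223587 -59978622/314069; -728730174/7223587 488708240/7223587 39993624/314069; -59978622/314069 39993624/314069 78171112/314069]
step 2: x̄ = F·x = [-24859880/7223587, -157110141/7223587, -5633673/7223587]
step 2: P̄ = F·P·Fᵀ + Q = [978470589/7223587 5666802354/7223587 350310630/7223587; 5666802354/7223587 50871388847/7223587 6337048203/7223587; 350310630/7223587 6337048203/7223587 1209089831/7223587]
step 2: y = z − H·x̄ = [-535497357/7223587]
step 2: S = H·P̄·Hᵀ + R = [529786904575/7223587]
step 2: K = P̄·Hᵀ·S⁻¹ = [-3791469648/105957380915; -163947771249/529786904575; -19711765869/529786904575]
step 2: x' = x̄ + K·y = [-83582546872/105957380915, 631085762814/529786904575, 1048087652934/529786904575]
step 2: P' = (I − K·H)·P̄ = [880448188809/21191476183 -2929772003166/105957380915 -5207740301226/105957380915; -2929772003166/105957380915 9984503705552/529786904575 17385416691912/529786904575; -5207740301226/105957380915 17385416691912/529786904575 34886579928272/529786904575]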